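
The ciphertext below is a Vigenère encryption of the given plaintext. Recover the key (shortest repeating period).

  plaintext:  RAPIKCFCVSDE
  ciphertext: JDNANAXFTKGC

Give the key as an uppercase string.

SDY

  i= 0: J-R = 18 → S
  i= 1: D-A =  3 → D
  i= 2: N-P = 24 → Y
  i= 3: A-I = 18 → S
  i= 4: N-K =  3 → D
  i= 5: A-C = 24 → Y
  i= 6: X-F = 18 → S
  i= 7: F-C =  3 → D
  i= 8: T-V = 24 → Y
  i= 9: K-S = 18 → S
  i=10: G-D =  3 → D
  i=11: C-E = 24 → Y
  shifts repeat with period 3: SDY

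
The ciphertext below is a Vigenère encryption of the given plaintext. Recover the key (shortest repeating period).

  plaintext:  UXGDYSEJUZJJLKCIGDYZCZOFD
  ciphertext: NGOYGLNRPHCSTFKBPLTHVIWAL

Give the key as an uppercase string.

TJIVI

  i= 0: N-U = 19 → T
  i= 1: G-X =  9 → J
  i= 2: O-G =  8 → I
  i= 3: Y-D = 21 → V
  i= 4: G-Y =  8 → I
  i= 5: L-S = 19 → T
  i= 6: N-E =  9 → J
  i= 7: R-J =  8 → I
  i= 8: P-U = 21 → V
  i= 9: H-Z =  8 → I
  i=10: C-J = 19 → T
  i=11: S-J =  9 → J
  i=12: T-L =  8 → I
  i=13: F-K = 21 → V
  i=14: K-C =  8 → I
  i=15: B-I = 19 → T
  i=16: P-G =  9 → J
  i=17: L-D =  8 → I
  i=18: T-Y = 21 → V
  i=19: H-Z =  8 → I
  i=20: V-C = 19 → T
  i=21: I-Z =  9 → J
  i=22: W-O =  8 → I
  i=23: A-F = 21 → V
  i=24: L-D =  8 → I
  shifts repeat with period 5: TJIVI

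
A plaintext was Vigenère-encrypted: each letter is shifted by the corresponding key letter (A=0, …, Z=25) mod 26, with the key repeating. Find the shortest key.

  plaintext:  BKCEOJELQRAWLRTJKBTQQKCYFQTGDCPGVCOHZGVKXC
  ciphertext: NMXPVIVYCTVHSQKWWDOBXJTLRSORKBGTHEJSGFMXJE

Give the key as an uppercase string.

  i= 0: N-B = 12 → M
  i= 1: M-K =  2 → C
  i= 2: X-C = 21 → V
  i= 3: P-E = 11 → L
  i= 4: V-O =  7 → H
  i= 5: I-J = 25 → Z
  i= 6: V-E = 17 → R
  i= 7: Y-L = 13 → N
  i= 8: C-Q = 12 → M
  i= 9: T-R =  2 → C
  i=10: V-A = 21 → V
  i=11: H-W = 11 → L
  i=12: S-L =  7 → H
  i=13: Q-R = 25 → Z
  i=14: K-T = 17 → R
  i=15: W-J = 13 → N
  i=16: W-K = 12 → M
  i=17: D-B =  2 → C
  i=18: O-T = 21 → V
  i=19: B-Q = 11 → L
  i=20: X-Q =  7 → H
  i=21: J-K = 25 → Z
  i=22: T-C = 17 → R
  i=23: L-Y = 13 → N
  i=24: R-F = 12 → M
  i=25: S-Q =  2 → C
  i=26: O-T = 21 → V
  i=27: R-G = 11 → L
  i=28: K-D =  7 → H
  i=29: B-C = 25 → Z
  i=30: G-P = 17 → R
  i=31: T-G = 13 → N
  i=32: H-V = 12 → M
  i=33: E-C =  2 → C
  i=34: J-O = 21 → V
  i=35: S-H = 11 → L
  i=36: G-Z =  7 → H
  i=37: F-G = 25 → Z
  i=38: M-V = 17 → R
  i=39: X-K = 13 → N
  i=40: J-X = 12 → M
  i=41: E-C =  2 → C
  shifts repeat with period 8: MCVLHZRN

MCVLHZRN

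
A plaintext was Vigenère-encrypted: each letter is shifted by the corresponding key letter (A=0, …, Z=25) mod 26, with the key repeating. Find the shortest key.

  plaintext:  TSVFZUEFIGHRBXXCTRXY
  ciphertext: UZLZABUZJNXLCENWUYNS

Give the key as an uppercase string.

BHQU

  i= 0: U-T =  1 → B
  i= 1: Z-S =  7 → H
  i= 2: L-V = 16 → Q
  i= 3: Z-F = 20 → U
  i= 4: A-Z =  1 → B
  i= 5: B-U =  7 → H
  i= 6: U-E = 16 → Q
  i= 7: Z-F = 20 → U
  i= 8: J-I =  1 → B
  i= 9: N-G =  7 → H
  i=10: X-H = 16 → Q
  i=11: L-R = 20 → U
  i=12: C-B =  1 → B
  i=13: E-X =  7 → H
  i=14: N-X = 16 → Q
  i=15: W-C = 20 → U
  i=16: U-T =  1 → B
  i=17: Y-R =  7 → H
  i=18: N-X = 16 → Q
  i=19: S-Y = 20 → U
  shifts repeat with period 4: BHQU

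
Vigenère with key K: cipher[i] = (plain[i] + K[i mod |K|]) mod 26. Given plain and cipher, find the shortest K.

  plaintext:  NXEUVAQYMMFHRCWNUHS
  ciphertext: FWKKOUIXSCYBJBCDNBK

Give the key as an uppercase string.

SZGQTU

  i= 0: F-N = 18 → S
  i= 1: W-X = 25 → Z
  i= 2: K-E =  6 → G
  i= 3: K-U = 16 → Q
  i= 4: O-V = 19 → T
  i= 5: U-A = 20 → U
  i= 6: I-Q = 18 → S
  i= 7: X-Y = 25 → Z
  i= 8: S-M =  6 → G
  i= 9: C-M = 16 → Q
  i=10: Y-F = 19 → T
  i=11: B-H = 20 → U
  i=12: J-R = 18 → S
  i=13: B-C = 25 → Z
  i=14: C-W =  6 → G
  i=15: D-N = 16 → Q
  i=16: N-U = 19 → T
  i=17: B-H = 20 → U
  i=18: K-S = 18 → S
  shifts repeat with period 6: SZGQTU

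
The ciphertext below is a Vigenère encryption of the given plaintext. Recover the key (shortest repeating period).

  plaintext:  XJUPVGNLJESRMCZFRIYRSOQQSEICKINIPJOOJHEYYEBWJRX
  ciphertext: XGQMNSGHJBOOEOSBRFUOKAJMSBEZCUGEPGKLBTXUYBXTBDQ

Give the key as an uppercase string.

  i= 0: X-X =  0 → A
  i= 1: G-J = 23 → X
  i= 2: Q-U = 22 → W
  i= 3: M-P = 23 → X
  i= 4: N-V = 18 → S
  i= 5: S-G = 12 → M
  i= 6: G-N = 19 → T
  i= 7: H-L = 22 → W
  i= 8: J-J =  0 → A
  i= 9: B-E = 23 → X
  i=10: O-S = 22 → W
  i=11: O-R = 23 → X
  i=12: E-M = 18 → S
  i=13: O-C = 12 → M
  i=14: S-Z = 19 → T
  i=15: B-F = 22 → W
  i=16: R-R =  0 → A
  i=17: F-I = 23 → X
  i=18: U-Y = 22 → W
  i=19: O-R = 23 → X
  i=20: K-S = 18 → S
  i=21: A-O = 12 → M
  i=22: J-Q = 19 → T
  i=23: M-Q = 22 → W
  i=24: S-S =  0 → A
  i=25: B-E = 23 → X
  i=26: E-I = 22 → W
  i=27: Z-C = 23 → X
  i=28: C-K = 18 → S
  i=29: U-I = 12 → M
  i=30: G-N = 19 → T
  i=31: E-I = 22 → W
  i=32: P-P =  0 → A
  i=33: G-J = 23 → X
  i=34: K-O = 22 → W
  i=35: L-O = 23 → X
  i=36: B-J = 18 → S
  i=37: T-H = 12 → M
  i=38: X-E = 19 → T
  i=39: U-Y = 22 → W
  i=40: Y-Y =  0 → A
  i=41: B-E = 23 → X
  i=42: X-B = 22 → W
  i=43: T-W = 23 → X
  i=44: B-J = 18 → S
  i=45: D-R = 12 → M
  i=46: Q-X = 19 → T
  shifts repeat with period 8: AXWXSMTW

AXWXSMTW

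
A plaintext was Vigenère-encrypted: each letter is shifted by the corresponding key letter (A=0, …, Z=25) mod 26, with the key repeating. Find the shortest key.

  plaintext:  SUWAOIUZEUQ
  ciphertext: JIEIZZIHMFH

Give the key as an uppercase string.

  i= 0: J-S = 17 → R
  i= 1: I-U = 14 → O
  i= 2: E-W =  8 → I
  i= 3: I-A =  8 → I
  i= 4: Z-O = 11 → L
  i= 5: Z-I = 17 → R
  i= 6: I-U = 14 → O
  i= 7: H-Z =  8 → I
  i= 8: M-E =  8 → I
  i= 9: F-U = 11 → L
  i=10: H-Q = 17 → R
  shifts repeat with period 5: ROIIL

ROIIL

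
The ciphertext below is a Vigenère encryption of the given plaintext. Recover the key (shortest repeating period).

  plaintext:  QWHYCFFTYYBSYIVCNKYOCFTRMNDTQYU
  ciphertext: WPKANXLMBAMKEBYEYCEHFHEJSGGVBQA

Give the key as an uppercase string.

GTDCLS

  i= 0: W-Q =  6 → G
  i= 1: P-W = 19 → T
  i= 2: K-H =  3 → D
  i= 3: A-Y =  2 → C
  i= 4: N-C = 11 → L
  i= 5: X-F = 18 → S
  i= 6: L-F =  6 → G
  i= 7: M-T = 19 → T
  i= 8: B-Y =  3 → D
  i= 9: A-Y =  2 → C
  i=10: M-B = 11 → L
  i=11: K-S = 18 → S
  i=12: E-Y =  6 → G
  i=13: B-I = 19 → T
  i=14: Y-V =  3 → D
  i=15: E-C =  2 → C
  i=16: Y-N = 11 → L
  i=17: C-K = 18 → S
  i=18: E-Y =  6 → G
  i=19: H-O = 19 → T
  i=20: F-C =  3 → D
  i=21: H-F =  2 → C
  i=22: E-T = 11 → L
  i=23: J-R = 18 → S
  i=24: S-M =  6 → G
  i=25: G-N = 19 → T
  i=26: G-D =  3 → D
  i=27: V-T =  2 → C
  i=28: B-Q = 11 → L
  i=29: Q-Y = 18 → S
  i=30: A-U =  6 → G
  shifts repeat with period 6: GTDCLS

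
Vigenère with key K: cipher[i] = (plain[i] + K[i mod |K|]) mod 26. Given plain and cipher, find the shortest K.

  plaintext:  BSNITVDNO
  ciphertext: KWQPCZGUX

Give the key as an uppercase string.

JEDH

  i= 0: K-B =  9 → J
  i= 1: W-S =  4 → E
  i= 2: Q-N =  3 → D
  i= 3: P-I =  7 → H
  i= 4: C-T =  9 → J
  i= 5: Z-V =  4 → E
  i= 6: G-D =  3 → D
  i= 7: U-N =  7 → H
  i= 8: X-O =  9 → J
  shifts repeat with period 4: JEDH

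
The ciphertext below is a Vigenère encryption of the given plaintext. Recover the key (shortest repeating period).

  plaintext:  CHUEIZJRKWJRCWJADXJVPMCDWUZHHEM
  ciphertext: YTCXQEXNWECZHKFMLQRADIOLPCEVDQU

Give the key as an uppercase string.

  i= 0: Y-C = 22 → W
  i= 1: T-H = 12 → M
  i= 2: C-U =  8 → I
  i= 3: X-E = 19 → T
  i= 4: Q-I =  8 → I
  i= 5: E-Z =  5 → F
  i= 6: X-J = 14 → O
  i= 7: N-R = 22 → W
  i= 8: W-K = 12 → M
  i= 9: E-W =  8 → I
  i=10: C-J = 19 → T
  i=11: Z-R =  8 → I
  i=12: H-C =  5 → F
  i=13: K-W = 14 → O
  i=14: F-J = 22 → W
  i=15: M-A = 12 → M
  i=16: L-D =  8 → I
  i=17: Q-X = 19 → T
  i=18: R-J =  8 → I
  i=19: A-V =  5 → F
  i=20: D-P = 14 → O
  i=21: I-M = 22 → W
  i=22: O-C = 12 → M
  i=23: L-D =  8 → I
  i=24: P-W = 19 → T
  i=25: C-U =  8 → I
  i=26: E-Z =  5 → F
  i=27: V-H = 14 → O
  i=28: D-H = 22 → W
  i=29: Q-E = 12 → M
  i=30: U-M =  8 → I
  shifts repeat with period 7: WMITIFO

WMITIFO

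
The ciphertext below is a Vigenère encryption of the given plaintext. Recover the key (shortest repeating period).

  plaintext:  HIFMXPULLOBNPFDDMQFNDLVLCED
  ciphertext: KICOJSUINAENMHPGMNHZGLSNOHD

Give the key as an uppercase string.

DAXCM

  i= 0: K-H =  3 → D
  i= 1: I-I =  0 → A
  i= 2: C-F = 23 → X
  i= 3: O-M =  2 → C
  i= 4: J-X = 12 → M
  i= 5: S-P =  3 → D
  i= 6: U-U =  0 → A
  i= 7: I-L = 23 → X
  i= 8: N-L =  2 → C
  i= 9: A-O = 12 → M
  i=10: E-B =  3 → D
  i=11: N-N =  0 → A
  i=12: M-P = 23 → X
  i=13: H-F =  2 → C
  i=14: P-D = 12 → M
  i=15: G-D =  3 → D
  i=16: M-M =  0 → A
  i=17: N-Q = 23 → X
  i=18: H-F =  2 → C
  i=19: Z-N = 12 → M
  i=20: G-D =  3 → D
  i=21: L-L =  0 → A
  i=22: S-V = 23 → X
  i=23: N-L =  2 → C
  i=24: O-C = 12 → M
  i=25: H-E =  3 → D
  i=26: D-D =  0 → A
  shifts repeat with period 5: DAXCM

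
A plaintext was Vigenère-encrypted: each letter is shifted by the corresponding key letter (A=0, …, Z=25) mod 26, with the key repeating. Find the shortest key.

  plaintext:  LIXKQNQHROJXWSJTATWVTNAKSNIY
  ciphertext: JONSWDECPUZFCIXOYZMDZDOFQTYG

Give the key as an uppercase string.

YGQIGQOV

  i= 0: J-L = 24 → Y
  i= 1: O-I =  6 → G
  i= 2: N-X = 16 → Q
  i= 3: S-K =  8 → I
  i= 4: W-Q =  6 → G
  i= 5: D-N = 16 → Q
  i= 6: E-Q = 14 → O
  i= 7: C-H = 21 → V
  i= 8: P-R = 24 → Y
  i= 9: U-O =  6 → G
  i=10: Z-J = 16 → Q
  i=11: F-X =  8 → I
  i=12: C-W =  6 → G
  i=13: I-S = 16 → Q
  i=14: X-J = 14 → O
  i=15: O-T = 21 → V
  i=16: Y-A = 24 → Y
  i=17: Z-T =  6 → G
  i=18: M-W = 16 → Q
  i=19: D-V =  8 → I
  i=20: Z-T =  6 → G
  i=21: D-N = 16 → Q
  i=22: O-A = 14 → O
  i=23: F-K = 21 → V
  i=24: Q-S = 24 → Y
  i=25: T-N =  6 → G
  i=26: Y-I = 16 → Q
  i=27: G-Y =  8 → I
  shifts repeat with period 8: YGQIGQOV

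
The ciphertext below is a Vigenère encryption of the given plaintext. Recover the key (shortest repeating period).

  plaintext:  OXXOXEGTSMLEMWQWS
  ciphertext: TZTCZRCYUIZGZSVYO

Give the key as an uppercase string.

  i= 0: T-O =  5 → F
  i= 1: Z-X =  2 → C
  i= 2: T-X = 22 → W
  i= 3: C-O = 14 → O
  i= 4: Z-X =  2 → C
  i= 5: R-E = 13 → N
  i= 6: C-G = 22 → W
  i= 7: Y-T =  5 → F
  i= 8: U-S =  2 → C
  i= 9: I-M = 22 → W
  i=10: Z-L = 14 → O
  i=11: G-E =  2 → C
  i=12: Z-M = 13 → N
  i=13: S-W = 22 → W
  i=14: V-Q =  5 → F
  i=15: Y-W =  2 → C
  i=16: O-S = 22 → W
  shifts repeat with period 7: FCWOCNW

FCWOCNW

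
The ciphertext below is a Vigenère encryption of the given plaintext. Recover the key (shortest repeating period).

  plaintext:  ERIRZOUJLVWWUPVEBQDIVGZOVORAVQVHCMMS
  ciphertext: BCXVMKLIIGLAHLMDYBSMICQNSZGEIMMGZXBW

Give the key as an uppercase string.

XLPENWRZ

  i= 0: B-E = 23 → X
  i= 1: C-R = 11 → L
  i= 2: X-I = 15 → P
  i= 3: V-R =  4 → E
  i= 4: M-Z = 13 → N
  i= 5: K-O = 22 → W
  i= 6: L-U = 17 → R
  i= 7: I-J = 25 → Z
  i= 8: I-L = 23 → X
  i= 9: G-V = 11 → L
  i=10: L-W = 15 → P
  i=11: A-W =  4 → E
  i=12: H-U = 13 → N
  i=13: L-P = 22 → W
  i=14: M-V = 17 → R
  i=15: D-E = 25 → Z
  i=16: Y-B = 23 → X
  i=17: B-Q = 11 → L
  i=18: S-D = 15 → P
  i=19: M-I =  4 → E
  i=20: I-V = 13 → N
  i=21: C-G = 22 → W
  i=22: Q-Z = 17 → R
  i=23: N-O = 25 → Z
  i=24: S-V = 23 → X
  i=25: Z-O = 11 → L
  i=26: G-R = 15 → P
  i=27: E-A =  4 → E
  i=28: I-V = 13 → N
  i=29: M-Q = 22 → W
  i=30: M-V = 17 → R
  i=31: G-H = 25 → Z
  i=32: Z-C = 23 → X
  i=33: X-M = 11 → L
  i=34: B-M = 15 → P
  i=35: W-S =  4 → E
  shifts repeat with period 8: XLPENWRZ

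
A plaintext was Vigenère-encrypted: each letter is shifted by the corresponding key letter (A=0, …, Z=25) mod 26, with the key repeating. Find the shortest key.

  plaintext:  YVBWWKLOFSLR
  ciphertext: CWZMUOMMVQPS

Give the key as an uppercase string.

EBYQY

  i= 0: C-Y =  4 → E
  i= 1: W-V =  1 → B
  i= 2: Z-B = 24 → Y
  i= 3: M-W = 16 → Q
  i= 4: U-W = 24 → Y
  i= 5: O-K =  4 → E
  i= 6: M-L =  1 → B
  i= 7: M-O = 24 → Y
  i= 8: V-F = 16 → Q
  i= 9: Q-S = 24 → Y
  i=10: P-L =  4 → E
  i=11: S-R =  1 → B
  shifts repeat with period 5: EBYQY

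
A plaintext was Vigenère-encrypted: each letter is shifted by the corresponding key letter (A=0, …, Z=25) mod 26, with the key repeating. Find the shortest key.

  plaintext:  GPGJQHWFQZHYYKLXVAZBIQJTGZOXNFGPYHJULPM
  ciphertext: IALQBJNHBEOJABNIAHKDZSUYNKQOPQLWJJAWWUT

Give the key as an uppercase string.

CLFHLCR

  i= 0: I-G =  2 → C
  i= 1: A-P = 11 → L
  i= 2: L-G =  5 → F
  i= 3: Q-J =  7 → H
  i= 4: B-Q = 11 → L
  i= 5: J-H =  2 → C
  i= 6: N-W = 17 → R
  i= 7: H-F =  2 → C
  i= 8: B-Q = 11 → L
  i= 9: E-Z =  5 → F
  i=10: O-H =  7 → H
  i=11: J-Y = 11 → L
  i=12: A-Y =  2 → C
  i=13: B-K = 17 → R
  i=14: N-L =  2 → C
  i=15: I-X = 11 → L
  i=16: A-V =  5 → F
  i=17: H-A =  7 → H
  i=18: K-Z = 11 → L
  i=19: D-B =  2 → C
  i=20: Z-I = 17 → R
  i=21: S-Q =  2 → C
  i=22: U-J = 11 → L
  i=23: Y-T =  5 → F
  i=24: N-G =  7 → H
  i=25: K-Z = 11 → L
  i=26: Q-O =  2 → C
  i=27: O-X = 17 → R
  i=28: P-N =  2 → C
  i=29: Q-F = 11 → L
  i=30: L-G =  5 → F
  i=31: W-P =  7 → H
  i=32: J-Y = 11 → L
  i=33: J-H =  2 → C
  i=34: A-J = 17 → R
  i=35: W-U =  2 → C
  i=36: W-L = 11 → L
  i=37: U-P =  5 → F
  i=38: T-M =  7 → H
  shifts repeat with period 7: CLFHLCR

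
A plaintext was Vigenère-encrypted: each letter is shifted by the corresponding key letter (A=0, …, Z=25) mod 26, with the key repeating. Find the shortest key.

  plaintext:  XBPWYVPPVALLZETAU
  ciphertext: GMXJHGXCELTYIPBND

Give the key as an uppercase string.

JLIN

  i= 0: G-X =  9 → J
  i= 1: M-B = 11 → L
  i= 2: X-P =  8 → I
  i= 3: J-W = 13 → N
  i= 4: H-Y =  9 → J
  i= 5: G-V = 11 → L
  i= 6: X-P =  8 → I
  i= 7: C-P = 13 → N
  i= 8: E-V =  9 → J
  i= 9: L-A = 11 → L
  i=10: T-L =  8 → I
  i=11: Y-L = 13 → N
  i=12: I-Z =  9 → J
  i=13: P-E = 11 → L
  i=14: B-T =  8 → I
  i=15: N-A = 13 → N
  i=16: D-U =  9 → J
  shifts repeat with period 4: JLIN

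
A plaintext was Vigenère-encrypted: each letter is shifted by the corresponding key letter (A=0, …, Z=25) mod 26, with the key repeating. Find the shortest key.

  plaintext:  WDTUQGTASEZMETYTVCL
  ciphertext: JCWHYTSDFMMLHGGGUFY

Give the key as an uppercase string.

NZDNI

  i= 0: J-W = 13 → N
  i= 1: C-D = 25 → Z
  i= 2: W-T =  3 → D
  i= 3: H-U = 13 → N
  i= 4: Y-Q =  8 → I
  i= 5: T-G = 13 → N
  i= 6: S-T = 25 → Z
  i= 7: D-A =  3 → D
  i= 8: F-S = 13 → N
  i= 9: M-E =  8 → I
  i=10: M-Z = 13 → N
  i=11: L-M = 25 → Z
  i=12: H-E =  3 → D
  i=13: G-T = 13 → N
  i=14: G-Y =  8 → I
  i=15: G-T = 13 → N
  i=16: U-V = 25 → Z
  i=17: F-C =  3 → D
  i=18: Y-L = 13 → N
  shifts repeat with period 5: NZDNI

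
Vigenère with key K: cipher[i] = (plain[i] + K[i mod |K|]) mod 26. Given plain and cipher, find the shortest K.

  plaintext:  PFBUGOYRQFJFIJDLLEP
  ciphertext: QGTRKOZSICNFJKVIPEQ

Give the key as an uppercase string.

  i= 0: Q-P =  1 → B
  i= 1: G-F =  1 → B
  i= 2: T-B = 18 → S
  i= 3: R-U = 23 → X
  i= 4: K-G =  4 → E
  i= 5: O-O =  0 → A
  i= 6: Z-Y =  1 → B
  i= 7: S-R =  1 → B
  i= 8: I-Q = 18 → S
  i= 9: C-F = 23 → X
  i=10: N-J =  4 → E
  i=11: F-F =  0 → A
  i=12: J-I =  1 → B
  i=13: K-J =  1 → B
  i=14: V-D = 18 → S
  i=15: I-L = 23 → X
  i=16: P-L =  4 → E
  i=17: E-E =  0 → A
  i=18: Q-P =  1 → B
  shifts repeat with period 6: BBSXEA

BBSXEA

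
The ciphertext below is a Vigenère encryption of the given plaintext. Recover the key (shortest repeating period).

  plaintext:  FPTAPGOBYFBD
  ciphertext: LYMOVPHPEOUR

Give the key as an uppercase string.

GJTO

  i= 0: L-F =  6 → G
  i= 1: Y-P =  9 → J
  i= 2: M-T = 19 → T
  i= 3: O-A = 14 → O
  i= 4: V-P =  6 → G
  i= 5: P-G =  9 → J
  i= 6: H-O = 19 → T
  i= 7: P-B = 14 → O
  i= 8: E-Y =  6 → G
  i= 9: O-F =  9 → J
  i=10: U-B = 19 → T
  i=11: R-D = 14 → O
  shifts repeat with period 4: GJTO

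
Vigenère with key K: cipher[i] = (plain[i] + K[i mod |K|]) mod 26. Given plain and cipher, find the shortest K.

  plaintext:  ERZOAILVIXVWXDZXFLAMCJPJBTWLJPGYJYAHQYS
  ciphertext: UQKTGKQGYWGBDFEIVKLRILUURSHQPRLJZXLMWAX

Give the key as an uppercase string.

QZLFGCFL

  i= 0: U-E = 16 → Q
  i= 1: Q-R = 25 → Z
  i= 2: K-Z = 11 → L
  i= 3: T-O =  5 → F
  i= 4: G-A =  6 → G
  i= 5: K-I =  2 → C
  i= 6: Q-L =  5 → F
  i= 7: G-V = 11 → L
  i= 8: Y-I = 16 → Q
  i= 9: W-X = 25 → Z
  i=10: G-V = 11 → L
  i=11: B-W =  5 → F
  i=12: D-X =  6 → G
  i=13: F-D =  2 → C
  i=14: E-Z =  5 → F
  i=15: I-X = 11 → L
  i=16: V-F = 16 → Q
  i=17: K-L = 25 → Z
  i=18: L-A = 11 → L
  i=19: R-M =  5 → F
  i=20: I-C =  6 → G
  i=21: L-J =  2 → C
  i=22: U-P =  5 → F
  i=23: U-J = 11 → L
  i=24: R-B = 16 → Q
  i=25: S-T = 25 → Z
  i=26: H-W = 11 → L
  i=27: Q-L =  5 → F
  i=28: P-J =  6 → G
  i=29: R-P =  2 → C
  i=30: L-G =  5 → F
  i=31: J-Y = 11 → L
  i=32: Z-J = 16 → Q
  i=33: X-Y = 25 → Z
  i=34: L-A = 11 → L
  i=35: M-H =  5 → F
  i=36: W-Q =  6 → G
  i=37: A-Y =  2 → C
  i=38: X-S =  5 → F
  shifts repeat with period 8: QZLFGCFL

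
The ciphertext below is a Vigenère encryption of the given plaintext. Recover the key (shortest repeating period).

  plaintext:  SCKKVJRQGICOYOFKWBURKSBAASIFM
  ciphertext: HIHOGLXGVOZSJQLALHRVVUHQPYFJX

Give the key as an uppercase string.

PGXELCGQ

  i= 0: H-S = 15 → P
  i= 1: I-C =  6 → G
  i= 2: H-K = 23 → X
  i= 3: O-K =  4 → E
  i= 4: G-V = 11 → L
  i= 5: L-J =  2 → C
  i= 6: X-R =  6 → G
  i= 7: G-Q = 16 → Q
  i= 8: V-G = 15 → P
  i= 9: O-I =  6 → G
  i=10: Z-C = 23 → X
  i=11: S-O =  4 → E
  i=12: J-Y = 11 → L
  i=13: Q-O =  2 → C
  i=14: L-F =  6 → G
  i=15: A-K = 16 → Q
  i=16: L-W = 15 → P
  i=17: H-B =  6 → G
  i=18: R-U = 23 → X
  i=19: V-R =  4 → E
  i=20: V-K = 11 → L
  i=21: U-S =  2 → C
  i=22: H-B =  6 → G
  i=23: Q-A = 16 → Q
  i=24: P-A = 15 → P
  i=25: Y-S =  6 → G
  i=26: F-I = 23 → X
  i=27: J-F =  4 → E
  i=28: X-M = 11 → L
  shifts repeat with period 8: PGXELCGQ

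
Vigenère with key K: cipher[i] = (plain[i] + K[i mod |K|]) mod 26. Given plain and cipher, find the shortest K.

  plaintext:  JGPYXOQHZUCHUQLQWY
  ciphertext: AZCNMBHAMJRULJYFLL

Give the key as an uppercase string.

  i= 0: A-J = 17 → R
  i= 1: Z-G = 19 → T
  i= 2: C-P = 13 → N
  i= 3: N-Y = 15 → P
  i= 4: M-X = 15 → P
  i= 5: B-O = 13 → N
  i= 6: H-Q = 17 → R
  i= 7: A-H = 19 → T
  i= 8: M-Z = 13 → N
  i= 9: J-U = 15 → P
  i=10: R-C = 15 → P
  i=11: U-H = 13 → N
  i=12: L-U = 17 → R
  i=13: J-Q = 19 → T
  i=14: Y-L = 13 → N
  i=15: F-Q = 15 → P
  i=16: L-W = 15 → P
  i=17: L-Y = 13 → N
  shifts repeat with period 6: RTNPPN

RTNPPN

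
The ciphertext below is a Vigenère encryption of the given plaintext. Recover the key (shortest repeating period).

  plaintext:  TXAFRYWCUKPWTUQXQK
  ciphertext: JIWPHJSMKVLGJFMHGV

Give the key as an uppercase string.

QLWK

  i= 0: J-T = 16 → Q
  i= 1: I-X = 11 → L
  i= 2: W-A = 22 → W
  i= 3: P-F = 10 → K
  i= 4: H-R = 16 → Q
  i= 5: J-Y = 11 → L
  i= 6: S-W = 22 → W
  i= 7: M-C = 10 → K
  i= 8: K-U = 16 → Q
  i= 9: V-K = 11 → L
  i=10: L-P = 22 → W
  i=11: G-W = 10 → K
  i=12: J-T = 16 → Q
  i=13: F-U = 11 → L
  i=14: M-Q = 22 → W
  i=15: H-X = 10 → K
  i=16: G-Q = 16 → Q
  i=17: V-K = 11 → L
  shifts repeat with period 4: QLWK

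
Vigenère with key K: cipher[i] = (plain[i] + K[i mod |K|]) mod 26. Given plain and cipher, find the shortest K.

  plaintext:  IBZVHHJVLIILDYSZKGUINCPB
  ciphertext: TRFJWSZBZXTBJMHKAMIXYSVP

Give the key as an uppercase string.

  i= 0: T-I = 11 → L
  i= 1: R-B = 16 → Q
  i= 2: F-Z =  6 → G
  i= 3: J-V = 14 → O
  i= 4: W-H = 15 → P
  i= 5: S-H = 11 → L
  i= 6: Z-J = 16 → Q
  i= 7: B-V =  6 → G
  i= 8: Z-L = 14 → O
  i= 9: X-I = 15 → P
  i=10: T-I = 11 → L
  i=11: B-L = 16 → Q
  i=12: J-D =  6 → G
  i=13: M-Y = 14 → O
  i=14: H-S = 15 → P
  i=15: K-Z = 11 → L
  i=16: A-K = 16 → Q
  i=17: M-G =  6 → G
  i=18: I-U = 14 → O
  i=19: X-I = 15 → P
  i=20: Y-N = 11 → L
  i=21: S-C = 16 → Q
  i=22: V-P =  6 → G
  i=23: P-B = 14 → O
  shifts repeat with period 5: LQGOP

LQGOP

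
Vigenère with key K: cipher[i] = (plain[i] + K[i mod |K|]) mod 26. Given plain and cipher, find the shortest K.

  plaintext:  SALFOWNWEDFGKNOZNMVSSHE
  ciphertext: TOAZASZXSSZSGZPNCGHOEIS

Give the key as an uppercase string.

  i= 0: T-S =  1 → B
  i= 1: O-A = 14 → O
  i= 2: A-L = 15 → P
  i= 3: Z-F = 20 → U
  i= 4: A-O = 12 → M
  i= 5: S-W = 22 → W
  i= 6: Z-N = 12 → M
  i= 7: X-W =  1 → B
  i= 8: S-E = 14 → O
  i= 9: S-D = 15 → P
  i=10: Z-F = 20 → U
  i=11: S-G = 12 → M
  i=12: G-K = 22 → W
  i=13: Z-N = 12 → M
  i=14: P-O =  1 → B
  i=15: N-Z = 14 → O
  i=16: C-N = 15 → P
  i=17: G-M = 20 → U
  i=18: H-V = 12 → M
  i=19: O-S = 22 → W
  i=20: E-S = 12 → M
  i=21: I-H =  1 → B
  i=22: S-E = 14 → O
  shifts repeat with period 7: BOPUMWM

BOPUMWM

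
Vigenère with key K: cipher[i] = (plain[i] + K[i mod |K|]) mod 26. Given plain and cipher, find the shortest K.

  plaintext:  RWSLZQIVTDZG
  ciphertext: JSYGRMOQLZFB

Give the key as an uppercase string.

  i= 0: J-R = 18 → S
  i= 1: S-W = 22 → W
  i= 2: Y-S =  6 → G
  i= 3: G-L = 21 → V
  i= 4: R-Z = 18 → S
  i= 5: M-Q = 22 → W
  i= 6: O-I =  6 → G
  i= 7: Q-V = 21 → V
  i= 8: L-T = 18 → S
  i= 9: Z-D = 22 → W
  i=10: F-Z =  6 → G
  i=11: B-G = 21 → V
  shifts repeat with period 4: SWGV

SWGV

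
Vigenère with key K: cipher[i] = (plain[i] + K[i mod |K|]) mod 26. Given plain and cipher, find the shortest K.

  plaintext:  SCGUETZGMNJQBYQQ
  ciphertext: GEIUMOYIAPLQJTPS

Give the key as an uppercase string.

OCCAIVZC

  i= 0: G-S = 14 → O
  i= 1: E-C =  2 → C
  i= 2: I-G =  2 → C
  i= 3: U-U =  0 → A
  i= 4: M-E =  8 → I
  i= 5: O-T = 21 → V
  i= 6: Y-Z = 25 → Z
  i= 7: I-G =  2 → C
  i= 8: A-M = 14 → O
  i= 9: P-N =  2 → C
  i=10: L-J =  2 → C
  i=11: Q-Q =  0 → A
  i=12: J-B =  8 → I
  i=13: T-Y = 21 → V
  i=14: P-Q = 25 → Z
  i=15: S-Q =  2 → C
  shifts repeat with period 8: OCCAIVZC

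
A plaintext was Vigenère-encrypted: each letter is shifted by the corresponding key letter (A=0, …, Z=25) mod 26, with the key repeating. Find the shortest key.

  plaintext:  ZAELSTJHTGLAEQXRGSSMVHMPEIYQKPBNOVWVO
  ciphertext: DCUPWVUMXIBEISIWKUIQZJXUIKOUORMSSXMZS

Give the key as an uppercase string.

ECQEECLF

  i= 0: D-Z =  4 → E
  i= 1: C-A =  2 → C
  i= 2: U-E = 16 → Q
  i= 3: P-L =  4 → E
  i= 4: W-S =  4 → E
  i= 5: V-T =  2 → C
  i= 6: U-J = 11 → L
  i= 7: M-H =  5 → F
  i= 8: X-T =  4 → E
  i= 9: I-G =  2 → C
  i=10: B-L = 16 → Q
  i=11: E-A =  4 → E
  i=12: I-E =  4 → E
  i=13: S-Q =  2 → C
  i=14: I-X = 11 → L
  i=15: W-R =  5 → F
  i=16: K-G =  4 → E
  i=17: U-S =  2 → C
  i=18: I-S = 16 → Q
  i=19: Q-M =  4 → E
  i=20: Z-V =  4 → E
  i=21: J-H =  2 → C
  i=22: X-M = 11 → L
  i=23: U-P =  5 → F
  i=24: I-E =  4 → E
  i=25: K-I =  2 → C
  i=26: O-Y = 16 → Q
  i=27: U-Q =  4 → E
  i=28: O-K =  4 → E
  i=29: R-P =  2 → C
  i=30: M-B = 11 → L
  i=31: S-N =  5 → F
  i=32: S-O =  4 → E
  i=33: X-V =  2 → C
  i=34: M-W = 16 → Q
  i=35: Z-V =  4 → E
  i=36: S-O =  4 → E
  shifts repeat with period 8: ECQEECLF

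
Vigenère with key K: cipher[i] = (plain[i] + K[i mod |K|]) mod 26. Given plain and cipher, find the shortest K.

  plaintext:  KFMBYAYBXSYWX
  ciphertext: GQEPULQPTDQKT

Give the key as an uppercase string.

WLSO

  i= 0: G-K = 22 → W
  i= 1: Q-F = 11 → L
  i= 2: E-M = 18 → S
  i= 3: P-B = 14 → O
  i= 4: U-Y = 22 → W
  i= 5: L-A = 11 → L
  i= 6: Q-Y = 18 → S
  i= 7: P-B = 14 → O
  i= 8: T-X = 22 → W
  i= 9: D-S = 11 → L
  i=10: Q-Y = 18 → S
  i=11: K-W = 14 → O
  i=12: T-X = 22 → W
  shifts repeat with period 4: WLSO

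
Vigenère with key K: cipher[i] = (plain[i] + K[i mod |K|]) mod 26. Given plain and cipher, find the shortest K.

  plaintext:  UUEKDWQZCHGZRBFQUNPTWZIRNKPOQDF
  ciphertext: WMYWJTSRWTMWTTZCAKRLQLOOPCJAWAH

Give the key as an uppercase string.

CSUMGX

  i= 0: W-U =  2 → C
  i= 1: M-U = 18 → S
  i= 2: Y-E = 20 → U
  i= 3: W-K = 12 → M
  i= 4: J-D =  6 → G
  i= 5: T-W = 23 → X
  i= 6: S-Q =  2 → C
  i= 7: R-Z = 18 → S
  i= 8: W-C = 20 → U
  i= 9: T-H = 12 → M
  i=10: M-G =  6 → G
  i=11: W-Z = 23 → X
  i=12: T-R =  2 → C
  i=13: T-B = 18 → S
  i=14: Z-F = 20 → U
  i=15: C-Q = 12 → M
  i=16: A-U =  6 → G
  i=17: K-N = 23 → X
  i=18: R-P =  2 → C
  i=19: L-T = 18 → S
  i=20: Q-W = 20 → U
  i=21: L-Z = 12 → M
  i=22: O-I =  6 → G
  i=23: O-R = 23 → X
  i=24: P-N =  2 → C
  i=25: C-K = 18 → S
  i=26: J-P = 20 → U
  i=27: A-O = 12 → M
  i=28: W-Q =  6 → G
  i=29: A-D = 23 → X
  i=30: H-F =  2 → C
  shifts repeat with period 6: CSUMGX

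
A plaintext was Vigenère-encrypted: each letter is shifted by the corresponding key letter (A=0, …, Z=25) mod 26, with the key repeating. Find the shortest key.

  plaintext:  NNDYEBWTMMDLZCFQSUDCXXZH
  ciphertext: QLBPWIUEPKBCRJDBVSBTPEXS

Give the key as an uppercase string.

DYYRSHYL

  i= 0: Q-N =  3 → D
  i= 1: L-N = 24 → Y
  i= 2: B-D = 24 → Y
  i= 3: P-Y = 17 → R
  i= 4: W-E = 18 → S
  i= 5: I-B =  7 → H
  i= 6: U-W = 24 → Y
  i= 7: E-T = 11 → L
  i= 8: P-M =  3 → D
  i= 9: K-M = 24 → Y
  i=10: B-D = 24 → Y
  i=11: C-L = 17 → R
  i=12: R-Z = 18 → S
  i=13: J-C =  7 → H
  i=14: D-F = 24 → Y
  i=15: B-Q = 11 → L
  i=16: V-S =  3 → D
  i=17: S-U = 24 → Y
  i=18: B-D = 24 → Y
  i=19: T-C = 17 → R
  i=20: P-X = 18 → S
  i=21: E-X =  7 → H
  i=22: X-Z = 24 → Y
  i=23: S-H = 11 → L
  shifts repeat with period 8: DYYRSHYL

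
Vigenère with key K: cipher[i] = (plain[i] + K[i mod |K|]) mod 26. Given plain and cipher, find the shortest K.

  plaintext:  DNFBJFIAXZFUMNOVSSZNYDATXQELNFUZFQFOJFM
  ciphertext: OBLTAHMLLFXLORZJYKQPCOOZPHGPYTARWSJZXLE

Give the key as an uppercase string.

LOGSRCE

  i= 0: O-D = 11 → L
  i= 1: B-N = 14 → O
  i= 2: L-F =  6 → G
  i= 3: T-B = 18 → S
  i= 4: A-J = 17 → R
  i= 5: H-F =  2 → C
  i= 6: M-I =  4 → E
  i= 7: L-A = 11 → L
  i= 8: L-X = 14 → O
  i= 9: F-Z =  6 → G
  i=10: X-F = 18 → S
  i=11: L-U = 17 → R
  i=12: O-M =  2 → C
  i=13: R-N =  4 → E
  i=14: Z-O = 11 → L
  i=15: J-V = 14 → O
  i=16: Y-S =  6 → G
  i=17: K-S = 18 → S
  i=18: Q-Z = 17 → R
  i=19: P-N =  2 → C
  i=20: C-Y =  4 → E
  i=21: O-D = 11 → L
  i=22: O-A = 14 → O
  i=23: Z-T =  6 → G
  i=24: P-X = 18 → S
  i=25: H-Q = 17 → R
  i=26: G-E =  2 → C
  i=27: P-L =  4 → E
  i=28: Y-N = 11 → L
  i=29: T-F = 14 → O
  i=30: A-U =  6 → G
  i=31: R-Z = 18 → S
  i=32: W-F = 17 → R
  i=33: S-Q =  2 → C
  i=34: J-F =  4 → E
  i=35: Z-O = 11 → L
  i=36: X-J = 14 → O
  i=37: L-F =  6 → G
  i=38: E-M = 18 → S
  shifts repeat with period 7: LOGSRCE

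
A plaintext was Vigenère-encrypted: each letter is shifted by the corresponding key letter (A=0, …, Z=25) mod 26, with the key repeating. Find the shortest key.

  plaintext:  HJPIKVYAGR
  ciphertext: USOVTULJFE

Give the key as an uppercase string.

  i= 0: U-H = 13 → N
  i= 1: S-J =  9 → J
  i= 2: O-P = 25 → Z
  i= 3: V-I = 13 → N
  i= 4: T-K =  9 → J
  i= 5: U-V = 25 → Z
  i= 6: L-Y = 13 → N
  i= 7: J-A =  9 → J
  i= 8: F-G = 25 → Z
  i= 9: E-R = 13 → N
  shifts repeat with period 3: NJZ

NJZ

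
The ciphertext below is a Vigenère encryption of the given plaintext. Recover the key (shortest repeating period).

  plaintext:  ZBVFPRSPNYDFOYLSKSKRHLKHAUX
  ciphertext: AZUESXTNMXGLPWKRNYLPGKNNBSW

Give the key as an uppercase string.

  i= 0: A-Z =  1 → B
  i= 1: Z-B = 24 → Y
  i= 2: U-V = 25 → Z
  i= 3: E-F = 25 → Z
  i= 4: S-P =  3 → D
  i= 5: X-R =  6 → G
  i= 6: T-S =  1 → B
  i= 7: N-P = 24 → Y
  i= 8: M-N = 25 → Z
  i= 9: X-Y = 25 → Z
  i=10: G-D =  3 → D
  i=11: L-F =  6 → G
  i=12: P-O =  1 → B
  i=13: W-Y = 24 → Y
  i=14: K-L = 25 → Z
  i=15: R-S = 25 → Z
  i=16: N-K =  3 → D
  i=17: Y-S =  6 → G
  i=18: L-K =  1 → B
  i=19: P-R = 24 → Y
  i=20: G-H = 25 → Z
  i=21: K-L = 25 → Z
  i=22: N-K =  3 → D
  i=23: N-H =  6 → G
  i=24: B-A =  1 → B
  i=25: S-U = 24 → Y
  i=26: W-X = 25 → Z
  shifts repeat with period 6: BYZZDG

BYZZDG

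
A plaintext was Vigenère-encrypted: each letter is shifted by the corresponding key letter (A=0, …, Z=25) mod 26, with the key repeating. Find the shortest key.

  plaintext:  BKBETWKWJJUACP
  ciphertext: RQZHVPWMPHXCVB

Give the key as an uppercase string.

QGYDCTM

  i= 0: R-B = 16 → Q
  i= 1: Q-K =  6 → G
  i= 2: Z-B = 24 → Y
  i= 3: H-E =  3 → D
  i= 4: V-T =  2 → C
  i= 5: P-W = 19 → T
  i= 6: W-K = 12 → M
  i= 7: M-W = 16 → Q
  i= 8: P-J =  6 → G
  i= 9: H-J = 24 → Y
  i=10: X-U =  3 → D
  i=11: C-A =  2 → C
  i=12: V-C = 19 → T
  i=13: B-P = 12 → M
  shifts repeat with period 7: QGYDCTM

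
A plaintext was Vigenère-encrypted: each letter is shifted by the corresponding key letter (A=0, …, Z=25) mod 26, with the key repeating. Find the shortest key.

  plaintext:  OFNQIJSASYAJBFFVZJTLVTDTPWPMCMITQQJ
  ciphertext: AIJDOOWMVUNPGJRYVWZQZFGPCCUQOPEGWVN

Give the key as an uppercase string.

  i= 0: A-O = 12 → M
  i= 1: I-F =  3 → D
  i= 2: J-N = 22 → W
  i= 3: D-Q = 13 → N
  i= 4: O-I =  6 → G
  i= 5: O-J =  5 → F
  i= 6: W-S =  4 → E
  i= 7: M-A = 12 → M
  i= 8: V-S =  3 → D
  i= 9: U-Y = 22 → W
  i=10: N-A = 13 → N
  i=11: P-J =  6 → G
  i=12: G-B =  5 → F
  i=13: J-F =  4 → E
  i=14: R-F = 12 → M
  i=15: Y-V =  3 → D
  i=16: V-Z = 22 → W
  i=17: W-J = 13 → N
  i=18: Z-T =  6 → G
  i=19: Q-L =  5 → F
  i=20: Z-V =  4 → E
  i=21: F-T = 12 → M
  i=22: G-D =  3 → D
  i=23: P-T = 22 → W
  i=24: C-P = 13 → N
  i=25: C-W =  6 → G
  i=26: U-P =  5 → F
  i=27: Q-M =  4 → E
  i=28: O-C = 12 → M
  i=29: P-M =  3 → D
  i=30: E-I = 22 → W
  i=31: G-T = 13 → N
  i=32: W-Q =  6 → G
  i=33: V-Q =  5 → F
  i=34: N-J =  4 → E
  shifts repeat with period 7: MDWNGFE

MDWNGFE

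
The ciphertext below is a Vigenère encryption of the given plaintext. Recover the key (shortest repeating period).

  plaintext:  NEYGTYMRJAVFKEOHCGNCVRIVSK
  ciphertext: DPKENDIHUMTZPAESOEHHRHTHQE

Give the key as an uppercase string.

  i= 0: D-N = 16 → Q
  i= 1: P-E = 11 → L
  i= 2: K-Y = 12 → M
  i= 3: E-G = 24 → Y
  i= 4: N-T = 20 → U
  i= 5: D-Y =  5 → F
  i= 6: I-M = 22 → W
  i= 7: H-R = 16 → Q
  i= 8: U-J = 11 → L
  i= 9: M-A = 12 → M
  i=10: T-V = 24 → Y
  i=11: Z-F = 20 → U
  i=12: P-K =  5 → F
  i=13: A-E = 22 → W
  i=14: E-O = 16 → Q
  i=15: S-H = 11 → L
  i=16: O-C = 12 → M
  i=17: E-G = 24 → Y
  i=18: H-N = 20 → U
  i=19: H-C =  5 → F
  i=20: R-V = 22 → W
  i=21: H-R = 16 → Q
  i=22: T-I = 11 → L
  i=23: H-V = 12 → M
  i=24: Q-S = 24 → Y
  i=25: E-K = 20 → U
  shifts repeat with period 7: QLMYUFW

QLMYUFW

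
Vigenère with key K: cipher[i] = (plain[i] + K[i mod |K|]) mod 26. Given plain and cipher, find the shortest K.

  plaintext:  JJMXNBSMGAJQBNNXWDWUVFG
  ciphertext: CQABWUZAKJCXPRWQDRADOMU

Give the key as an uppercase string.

THOEJ

  i= 0: C-J = 19 → T
  i= 1: Q-J =  7 → H
  i= 2: A-M = 14 → O
  i= 3: B-X =  4 → E
  i= 4: W-N =  9 → J
  i= 5: U-B = 19 → T
  i= 6: Z-S =  7 → H
  i= 7: A-M = 14 → O
  i= 8: K-G =  4 → E
  i= 9: J-A =  9 → J
  i=10: C-J = 19 → T
  i=11: X-Q =  7 → H
  i=12: P-B = 14 → O
  i=13: R-N =  4 → E
  i=14: W-N =  9 → J
  i=15: Q-X = 19 → T
  i=16: D-W =  7 → H
  i=17: R-D = 14 → O
  i=18: A-W =  4 → E
  i=19: D-U =  9 → J
  i=20: O-V = 19 → T
  i=21: M-F =  7 → H
  i=22: U-G = 14 → O
  shifts repeat with period 5: THOEJ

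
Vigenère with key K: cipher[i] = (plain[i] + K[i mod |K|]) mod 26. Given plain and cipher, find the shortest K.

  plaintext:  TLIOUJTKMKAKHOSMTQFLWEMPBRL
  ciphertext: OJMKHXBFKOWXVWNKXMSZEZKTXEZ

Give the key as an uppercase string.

VYEWNOI

  i= 0: O-T = 21 → V
  i= 1: J-L = 24 → Y
  i= 2: M-I =  4 → E
  i= 3: K-O = 22 → W
  i= 4: H-U = 13 → N
  i= 5: X-J = 14 → O
  i= 6: B-T =  8 → I
  i= 7: F-K = 21 → V
  i= 8: K-M = 24 → Y
  i= 9: O-K =  4 → E
  i=10: W-A = 22 → W
  i=11: X-K = 13 → N
  i=12: V-H = 14 → O
  i=13: W-O =  8 → I
  i=14: N-S = 21 → V
  i=15: K-M = 24 → Y
  i=16: X-T =  4 → E
  i=17: M-Q = 22 → W
  i=18: S-F = 13 → N
  i=19: Z-L = 14 → O
  i=20: E-W =  8 → I
  i=21: Z-E = 21 → V
  i=22: K-M = 24 → Y
  i=23: T-P =  4 → E
  i=24: X-B = 22 → W
  i=25: E-R = 13 → N
  i=26: Z-L = 14 → O
  shifts repeat with period 7: VYEWNOI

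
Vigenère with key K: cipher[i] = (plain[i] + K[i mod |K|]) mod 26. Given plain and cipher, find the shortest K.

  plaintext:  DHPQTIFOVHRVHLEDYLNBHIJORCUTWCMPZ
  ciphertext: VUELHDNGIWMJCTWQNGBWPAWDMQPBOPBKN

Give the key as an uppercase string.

  i= 0: V-D = 18 → S
  i= 1: U-H = 13 → N
  i= 2: E-P = 15 → P
  i= 3: L-Q = 21 → V
  i= 4: H-T = 14 → O
  i= 5: D-I = 21 → V
  i= 6: N-F =  8 → I
  i= 7: G-O = 18 → S
  i= 8: I-V = 13 → N
  i= 9: W-H = 15 → P
  i=10: M-R = 21 → V
  i=11: J-V = 14 → O
  i=12: C-H = 21 → V
  i=13: T-L =  8 → I
  i=14: W-E = 18 → S
  i=15: Q-D = 13 → N
  i=16: N-Y = 15 → P
  i=17: G-L = 21 → V
  i=18: B-N = 14 → O
  i=19: W-B = 21 → V
  i=20: P-H =  8 → I
  i=21: A-I = 18 → S
  i=22: W-J = 13 → N
  i=23: D-O = 15 → P
  i=24: M-R = 21 → V
  i=25: Q-C = 14 → O
  i=26: P-U = 21 → V
  i=27: B-T =  8 → I
  i=28: O-W = 18 → S
  i=29: P-C = 13 → N
  i=30: B-M = 15 → P
  i=31: K-P = 21 → V
  i=32: N-Z = 14 → O
  shifts repeat with period 7: SNPVOVI

SNPVOVI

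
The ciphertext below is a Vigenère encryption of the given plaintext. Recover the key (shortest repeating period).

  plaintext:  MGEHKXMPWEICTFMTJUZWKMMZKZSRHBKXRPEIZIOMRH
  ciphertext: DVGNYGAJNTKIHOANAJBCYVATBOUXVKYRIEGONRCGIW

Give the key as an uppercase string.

RPCGOJOU

  i= 0: D-M = 17 → R
  i= 1: V-G = 15 → P
  i= 2: G-E =  2 → C
  i= 3: N-H =  6 → G
  i= 4: Y-K = 14 → O
  i= 5: G-X =  9 → J
  i= 6: A-M = 14 → O
  i= 7: J-P = 20 → U
  i= 8: N-W = 17 → R
  i= 9: T-E = 15 → P
  i=10: K-I =  2 → C
  i=11: I-C =  6 → G
  i=12: H-T = 14 → O
  i=13: O-F =  9 → J
  i=14: A-M = 14 → O
  i=15: N-T = 20 → U
  i=16: A-J = 17 → R
  i=17: J-U = 15 → P
  i=18: B-Z =  2 → C
  i=19: C-W =  6 → G
  i=20: Y-K = 14 → O
  i=21: V-M =  9 → J
  i=22: A-M = 14 → O
  i=23: T-Z = 20 → U
  i=24: B-K = 17 → R
  i=25: O-Z = 15 → P
  i=26: U-S =  2 → C
  i=27: X-R =  6 → G
  i=28: V-H = 14 → O
  i=29: K-B =  9 → J
  i=30: Y-K = 14 → O
  i=31: R-X = 20 → U
  i=32: I-R = 17 → R
  i=33: E-P = 15 → P
  i=34: G-E =  2 → C
  i=35: O-I =  6 → G
  i=36: N-Z = 14 → O
  i=37: R-I =  9 → J
  i=38: C-O = 14 → O
  i=39: G-M = 20 → U
  i=40: I-R = 17 → R
  i=41: W-H = 15 → P
  shifts repeat with period 8: RPCGOJOU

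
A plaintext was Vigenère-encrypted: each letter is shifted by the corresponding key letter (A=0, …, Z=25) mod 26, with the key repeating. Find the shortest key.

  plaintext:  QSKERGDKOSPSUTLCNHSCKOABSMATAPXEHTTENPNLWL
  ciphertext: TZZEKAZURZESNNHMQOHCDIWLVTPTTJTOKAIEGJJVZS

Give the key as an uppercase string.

  i= 0: T-Q =  3 → D
  i= 1: Z-S =  7 → H
  i= 2: Z-K = 15 → P
  i= 3: E-E =  0 → A
  i= 4: K-R = 19 → T
  i= 5: A-G = 20 → U
  i= 6: Z-D = 22 → W
  i= 7: U-K = 10 → K
  i= 8: R-O =  3 → D
  i= 9: Z-S =  7 → H
  i=10: E-P = 15 → P
  i=11: S-S =  0 → A
  i=12: N-U = 19 → T
  i=13: N-T = 20 → U
  i=14: H-L = 22 → W
  i=15: M-C = 10 → K
  i=16: Q-N =  3 → D
  i=17: O-H =  7 → H
  i=18: H-S = 15 → P
  i=19: C-C =  0 → A
  i=20: D-K = 19 → T
  i=21: I-O = 20 → U
  i=22: W-A = 22 → W
  i=23: L-B = 10 → K
  i=24: V-S =  3 → D
  i=25: T-M =  7 → H
  i=26: P-A = 15 → P
  i=27: T-T =  0 → A
  i=28: T-A = 19 → T
  i=29: J-P = 20 → U
  i=30: T-X = 22 → W
  i=31: O-E = 10 → K
  i=32: K-H =  3 → D
  i=33: A-T =  7 → H
  i=34: I-T = 15 → P
  i=35: E-E =  0 → A
  i=36: G-N = 19 → T
  i=37: J-P = 20 → U
  i=38: J-N = 22 → W
  i=39: V-L = 10 → K
  i=40: Z-W =  3 → D
  i=41: S-L =  7 → H
  shifts repeat with period 8: DHPATUWK

DHPATUWK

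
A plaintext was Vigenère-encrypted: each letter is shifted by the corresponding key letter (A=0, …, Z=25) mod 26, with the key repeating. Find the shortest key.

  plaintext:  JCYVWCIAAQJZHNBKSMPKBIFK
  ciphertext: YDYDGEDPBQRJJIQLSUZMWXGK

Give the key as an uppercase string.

PBAIKCV

  i= 0: Y-J = 15 → P
  i= 1: D-C =  1 → B
  i= 2: Y-Y =  0 → A
  i= 3: D-V =  8 → I
  i= 4: G-W = 10 → K
  i= 5: E-C =  2 → C
  i= 6: D-I = 21 → V
  i= 7: P-A = 15 → P
  i= 8: B-A =  1 → B
  i= 9: Q-Q =  0 → A
  i=10: R-J =  8 → I
  i=11: J-Z = 10 → K
  i=12: J-H =  2 → C
  i=13: I-N = 21 → V
  i=14: Q-B = 15 → P
  i=15: L-K =  1 → B
  i=16: S-S =  0 → A
  i=17: U-M =  8 → I
  i=18: Z-P = 10 → K
  i=19: M-K =  2 → C
  i=20: W-B = 21 → V
  i=21: X-I = 15 → P
  i=22: G-F =  1 → B
  i=23: K-K =  0 → A
  shifts repeat with period 7: PBAIKCV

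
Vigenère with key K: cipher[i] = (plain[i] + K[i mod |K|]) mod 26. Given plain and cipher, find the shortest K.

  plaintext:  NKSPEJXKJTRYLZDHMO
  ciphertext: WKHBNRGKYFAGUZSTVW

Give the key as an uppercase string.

JAPMJI

  i= 0: W-N =  9 → J
  i= 1: K-K =  0 → A
  i= 2: H-S = 15 → P
  i= 3: B-P = 12 → M
  i= 4: N-E =  9 → J
  i= 5: R-J =  8 → I
  i= 6: G-X =  9 → J
  i= 7: K-K =  0 → A
  i= 8: Y-J = 15 → P
  i= 9: F-T = 12 → M
  i=10: A-R =  9 → J
  i=11: G-Y =  8 → I
  i=12: U-L =  9 → J
  i=13: Z-Z =  0 → A
  i=14: S-D = 15 → P
  i=15: T-H = 12 → M
  i=16: V-M =  9 → J
  i=17: W-O =  8 → I
  shifts repeat with period 6: JAPMJI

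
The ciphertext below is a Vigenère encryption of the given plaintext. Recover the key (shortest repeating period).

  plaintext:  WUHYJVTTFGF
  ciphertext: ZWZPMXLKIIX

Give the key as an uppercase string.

DCSR

  i= 0: Z-W =  3 → D
  i= 1: W-U =  2 → C
  i= 2: Z-H = 18 → S
  i= 3: P-Y = 17 → R
  i= 4: M-J =  3 → D
  i= 5: X-V =  2 → C
  i= 6: L-T = 18 → S
  i= 7: K-T = 17 → R
  i= 8: I-F =  3 → D
  i= 9: I-G =  2 → C
  i=10: X-F = 18 → S
  shifts repeat with period 4: DCSR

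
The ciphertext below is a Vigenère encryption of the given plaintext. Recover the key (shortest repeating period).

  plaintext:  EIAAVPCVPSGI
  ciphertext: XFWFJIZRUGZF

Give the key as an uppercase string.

  i= 0: X-E = 19 → T
  i= 1: F-I = 23 → X
  i= 2: W-A = 22 → W
  i= 3: F-A =  5 → F
  i= 4: J-V = 14 → O
  i= 5: I-P = 19 → T
  i= 6: Z-C = 23 → X
  i= 7: R-V = 22 → W
  i= 8: U-P =  5 → F
  i= 9: G-S = 14 → O
  i=10: Z-G = 19 → T
  i=11: F-I = 23 → X
  shifts repeat with period 5: TXWFO

TXWFO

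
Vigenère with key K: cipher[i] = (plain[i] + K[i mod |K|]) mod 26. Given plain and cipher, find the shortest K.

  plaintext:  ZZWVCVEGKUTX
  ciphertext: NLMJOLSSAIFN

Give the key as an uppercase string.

  i= 0: N-Z = 14 → O
  i= 1: L-Z = 12 → M
  i= 2: M-W = 16 → Q
  i= 3: J-V = 14 → O
  i= 4: O-C = 12 → M
  i= 5: L-V = 16 → Q
  i= 6: S-E = 14 → O
  i= 7: S-G = 12 → M
  i= 8: A-K = 16 → Q
  i= 9: I-U = 14 → O
  i=10: F-T = 12 → M
  i=11: N-X = 16 → Q
  shifts repeat with period 3: OMQ

OMQ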